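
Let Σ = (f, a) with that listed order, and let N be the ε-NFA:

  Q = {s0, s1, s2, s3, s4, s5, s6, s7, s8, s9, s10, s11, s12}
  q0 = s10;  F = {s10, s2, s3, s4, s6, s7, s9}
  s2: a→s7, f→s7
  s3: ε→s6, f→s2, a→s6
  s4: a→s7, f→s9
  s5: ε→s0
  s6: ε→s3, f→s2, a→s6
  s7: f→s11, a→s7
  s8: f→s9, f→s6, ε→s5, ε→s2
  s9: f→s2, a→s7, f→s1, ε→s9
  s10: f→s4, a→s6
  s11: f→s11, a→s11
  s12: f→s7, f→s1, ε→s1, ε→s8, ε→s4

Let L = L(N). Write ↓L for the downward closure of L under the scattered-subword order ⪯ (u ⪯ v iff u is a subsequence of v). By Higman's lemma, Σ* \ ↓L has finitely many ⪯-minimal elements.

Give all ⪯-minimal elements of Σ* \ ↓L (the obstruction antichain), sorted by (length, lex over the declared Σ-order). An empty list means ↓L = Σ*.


Antichain: [faf, afff, fffff].

|Q|=13, |F|=7, |δ|=30 (9 ε).
min D↑ (7 st, q0=0, F={6}): 0:f→1,a→2 1:f→3,a→4 2:f→5,a→2 3:f→5,a→4 4:f→6,a→4 5:f→4,a→4 6:f→6,a→6 [Hopcroft].
'faf': run [9, 6, 2, 1] end={s11} rej; 3/3 del acc.
'afff': N↓-sim [9, 5, 3, 2, 1] end={s11} ∉↓L; 4/4 del acc.
'fffff': |S_i|=[9, 6, 5, 4, 2, 1] end={s11} rej; 5/5 deletions ∈↓L.
3 obstructions.


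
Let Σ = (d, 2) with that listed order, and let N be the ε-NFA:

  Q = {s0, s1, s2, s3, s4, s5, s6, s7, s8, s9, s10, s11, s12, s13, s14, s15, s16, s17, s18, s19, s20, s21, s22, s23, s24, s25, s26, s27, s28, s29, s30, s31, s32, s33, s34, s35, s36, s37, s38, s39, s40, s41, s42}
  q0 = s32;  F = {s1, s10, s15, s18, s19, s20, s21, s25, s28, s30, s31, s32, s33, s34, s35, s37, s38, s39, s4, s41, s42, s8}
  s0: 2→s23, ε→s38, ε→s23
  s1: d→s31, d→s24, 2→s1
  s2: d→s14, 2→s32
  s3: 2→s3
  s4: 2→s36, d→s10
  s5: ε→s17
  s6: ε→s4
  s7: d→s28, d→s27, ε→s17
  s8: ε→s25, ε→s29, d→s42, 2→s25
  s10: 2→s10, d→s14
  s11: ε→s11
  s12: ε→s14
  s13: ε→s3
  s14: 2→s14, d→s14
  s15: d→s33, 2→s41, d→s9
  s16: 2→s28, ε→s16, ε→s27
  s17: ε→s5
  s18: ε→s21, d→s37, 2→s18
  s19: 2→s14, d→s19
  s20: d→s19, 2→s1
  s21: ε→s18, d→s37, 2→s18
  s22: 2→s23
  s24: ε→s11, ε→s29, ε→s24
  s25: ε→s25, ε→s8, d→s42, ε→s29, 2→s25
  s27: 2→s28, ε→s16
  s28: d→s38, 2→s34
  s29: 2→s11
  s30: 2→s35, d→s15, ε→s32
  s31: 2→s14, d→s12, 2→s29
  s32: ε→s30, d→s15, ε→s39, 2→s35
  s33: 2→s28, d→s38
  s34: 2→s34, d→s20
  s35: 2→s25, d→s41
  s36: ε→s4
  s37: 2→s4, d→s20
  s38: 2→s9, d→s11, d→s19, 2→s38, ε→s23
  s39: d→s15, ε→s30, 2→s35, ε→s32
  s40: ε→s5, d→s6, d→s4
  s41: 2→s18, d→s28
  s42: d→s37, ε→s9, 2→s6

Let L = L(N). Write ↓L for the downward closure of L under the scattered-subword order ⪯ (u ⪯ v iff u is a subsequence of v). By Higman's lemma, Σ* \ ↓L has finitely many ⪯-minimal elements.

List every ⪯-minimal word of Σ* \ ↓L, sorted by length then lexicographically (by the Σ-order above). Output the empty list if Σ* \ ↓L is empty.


|Q|=43, |F|=22, |δ|=94 (31 ε).
min D↑ (19 st, q0=0, F={14}): 0:d→1,2→2 1:d→3,2→4 2:d→4,2→5 3:d→6,2→7 4:d→7,2→8 5:d→9,2→5 6:d→10,2→6 7:d→6,2→11 8:d→12,2→8 9:d→12,2→13 10:d→10,2→14 11:d→15,2→11 12:d→15,2→13 13:d→16,2→13 14:d→14,2→14 15:d→10,2→17 16:d→14,2→16 17:d→18,2→17 18:d→14,2→14 (ε-aug+det+¬).
'dddd2': |S_i|=[31, 25, 19, 13, 7, 3] end={s11,s14,s29} ∉↓L; 5/5 del acc.
'22d2dd': |S_i|=[31, 26, 23, 16, 11, 7, 2] end={s12,s14} — reject; 6/6 del acc.
2 words, ⪯-incomp.

min(Σ*\↓L) = [dddd2, 22d2dd].


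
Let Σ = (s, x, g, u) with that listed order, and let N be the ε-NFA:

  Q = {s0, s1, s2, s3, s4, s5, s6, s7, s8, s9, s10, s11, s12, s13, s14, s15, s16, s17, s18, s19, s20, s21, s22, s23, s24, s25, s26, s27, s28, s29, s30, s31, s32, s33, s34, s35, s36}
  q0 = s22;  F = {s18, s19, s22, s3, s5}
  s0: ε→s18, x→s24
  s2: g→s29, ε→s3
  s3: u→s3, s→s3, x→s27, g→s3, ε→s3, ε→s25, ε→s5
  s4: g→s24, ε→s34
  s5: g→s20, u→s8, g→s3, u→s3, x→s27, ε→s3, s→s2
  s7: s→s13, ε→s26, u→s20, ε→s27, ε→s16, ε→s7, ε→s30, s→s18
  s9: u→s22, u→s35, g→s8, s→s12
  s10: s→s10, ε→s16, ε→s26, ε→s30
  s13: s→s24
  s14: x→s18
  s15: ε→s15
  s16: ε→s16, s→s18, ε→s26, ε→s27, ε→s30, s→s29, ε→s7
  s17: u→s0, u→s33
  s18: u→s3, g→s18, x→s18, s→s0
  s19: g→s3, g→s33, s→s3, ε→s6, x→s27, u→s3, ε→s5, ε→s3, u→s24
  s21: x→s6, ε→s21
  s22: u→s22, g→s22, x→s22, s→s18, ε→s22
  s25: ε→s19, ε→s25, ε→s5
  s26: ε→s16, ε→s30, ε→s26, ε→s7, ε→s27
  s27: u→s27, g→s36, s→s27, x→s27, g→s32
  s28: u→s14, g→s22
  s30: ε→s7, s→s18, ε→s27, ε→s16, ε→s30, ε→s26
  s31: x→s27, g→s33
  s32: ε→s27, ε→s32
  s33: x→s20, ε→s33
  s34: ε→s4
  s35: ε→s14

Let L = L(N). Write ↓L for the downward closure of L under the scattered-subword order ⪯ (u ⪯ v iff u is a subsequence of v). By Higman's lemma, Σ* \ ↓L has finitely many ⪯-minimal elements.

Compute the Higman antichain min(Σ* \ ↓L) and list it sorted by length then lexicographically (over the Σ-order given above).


min(Σ*\↓L) = [sux].

|Q|=37, |F|=5, |δ|=97 (44 ε).
min D↑ (4 st, q0=0, F={3}): 0:s→1,x→0,g→0,u→0 1:s→1,x→1,g→1,u→2 2:s→2,x→3,g→2,u→2 3:s→3,x→3,g→3,u→3.
'sux': run [17, 16, 14, 4] end={s20,s27,s32,s36} — reject; 3/3 del acc.
1 obstructions.


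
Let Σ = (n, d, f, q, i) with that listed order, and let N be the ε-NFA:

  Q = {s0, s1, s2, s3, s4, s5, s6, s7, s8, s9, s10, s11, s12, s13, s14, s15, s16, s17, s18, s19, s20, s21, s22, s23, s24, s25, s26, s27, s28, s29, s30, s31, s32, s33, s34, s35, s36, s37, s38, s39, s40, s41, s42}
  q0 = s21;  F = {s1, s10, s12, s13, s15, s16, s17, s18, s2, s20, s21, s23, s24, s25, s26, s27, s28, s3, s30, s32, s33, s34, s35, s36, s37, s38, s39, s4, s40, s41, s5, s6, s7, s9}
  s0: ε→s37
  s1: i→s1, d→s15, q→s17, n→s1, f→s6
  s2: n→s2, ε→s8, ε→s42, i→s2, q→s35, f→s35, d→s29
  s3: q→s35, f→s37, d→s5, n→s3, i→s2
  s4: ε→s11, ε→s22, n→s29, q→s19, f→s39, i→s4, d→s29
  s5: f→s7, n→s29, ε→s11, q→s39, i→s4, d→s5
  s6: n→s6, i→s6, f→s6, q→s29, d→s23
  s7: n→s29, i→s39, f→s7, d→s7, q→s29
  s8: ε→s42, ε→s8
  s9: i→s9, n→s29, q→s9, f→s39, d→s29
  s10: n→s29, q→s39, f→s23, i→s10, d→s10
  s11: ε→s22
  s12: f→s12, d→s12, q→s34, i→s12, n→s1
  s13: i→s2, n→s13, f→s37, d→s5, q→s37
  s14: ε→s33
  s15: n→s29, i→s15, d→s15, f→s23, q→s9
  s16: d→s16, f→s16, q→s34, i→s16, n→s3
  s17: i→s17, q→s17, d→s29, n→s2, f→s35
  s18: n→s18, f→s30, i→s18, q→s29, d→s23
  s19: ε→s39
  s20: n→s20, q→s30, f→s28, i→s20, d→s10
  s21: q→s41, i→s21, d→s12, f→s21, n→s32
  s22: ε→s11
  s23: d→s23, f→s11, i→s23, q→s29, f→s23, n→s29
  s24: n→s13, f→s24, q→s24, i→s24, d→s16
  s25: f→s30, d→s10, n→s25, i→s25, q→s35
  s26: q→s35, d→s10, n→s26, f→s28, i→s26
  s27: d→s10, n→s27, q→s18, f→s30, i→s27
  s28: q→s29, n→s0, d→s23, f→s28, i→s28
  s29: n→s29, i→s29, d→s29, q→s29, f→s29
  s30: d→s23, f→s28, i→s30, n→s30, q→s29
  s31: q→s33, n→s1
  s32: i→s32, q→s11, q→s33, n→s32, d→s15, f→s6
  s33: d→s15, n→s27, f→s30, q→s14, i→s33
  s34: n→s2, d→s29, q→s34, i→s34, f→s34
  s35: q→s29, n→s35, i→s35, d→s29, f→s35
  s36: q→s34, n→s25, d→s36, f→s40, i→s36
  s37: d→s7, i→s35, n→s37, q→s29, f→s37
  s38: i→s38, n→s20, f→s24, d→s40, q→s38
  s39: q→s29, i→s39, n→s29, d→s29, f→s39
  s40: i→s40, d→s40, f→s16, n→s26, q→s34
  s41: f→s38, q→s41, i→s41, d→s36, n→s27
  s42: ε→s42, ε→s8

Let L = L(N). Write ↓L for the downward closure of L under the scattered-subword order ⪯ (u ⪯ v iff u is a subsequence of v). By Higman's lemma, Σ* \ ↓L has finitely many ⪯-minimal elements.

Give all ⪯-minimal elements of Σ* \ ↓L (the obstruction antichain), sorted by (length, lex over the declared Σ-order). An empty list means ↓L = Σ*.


Antichain: [ndn, nfq, dqd, qnqq, qffnid].

|Q|=43, |F|=34, |δ|=193 (14 ε).
min D↑ (35 st, q0=0, F={12}): 0:n→1,d→2,f→0,q→3,i→0 1:n→1,d→4,f→5,q→6,i→1 2:n→7,d→2,f→2,q→8,i→2 3:n→9,d→10,f→11,q→3,i→3 4:n→12,d→4,f→13,q→14,i→4 5:n→5,d→13,f→5,q→12,i→5 6:n→9,d→4,f→15,q→6,i→6 7:n→7,d→4,f→5,q→16,i→7 8:n→17,d→12,f→8,q→8,i→8 9:n→9,d→18,f→15,q→19,i→9 10:n→20,d→10,f→21,q→8,i→10 11:n→22,d→21,f→23,q→11,i→11 12:n→12,d→12,f→12,q→12,i→12 13:n→12,d→13,f→13,q→12,i→13 14:n→12,d→12,f→24,q→14,i→14 15:n→15,d→13,f→25,q→12,i→15 16:n→17,d→12,f→26,q→16,i→16 17:n→17,d→12,f→26,q→26,i→17 18:n→12,d→18,f→13,q→24,i→18 19:n→19,d→13,f→15,q→12,i→19 20:n→20,d→18,f→15,q→26,i→20 21:n→27,d→21,f→28,q→8,i→21 22:n→22,d→18,f→25,q→15,i→22 23:n→29,d→28,f→23,q→23,i→23 24:n→12,d→12,f→24,q→12,i→24 25:n→30,d→13,f→25,q→12,i→25 26:n→26,d→12,f→26,q→12,i→26 27:n→27,d→18,f→25,q→26,i→27 28:n→31,d→28,f→28,q→8,i→28 29:n→29,d→32,f→30,q→30,i→17 30:n→30,d→33,f→30,q→12,i→26 31:n→31,d→32,f→30,q→26,i→17 32:n→12,d→32,f→33,q→24,i→34 33:n→12,d→33,f→33,q→12,i→24 34:n→12,d→12,f→24,q→24,i→34 [Hopcroft].
'ndn': run [42, 33, 12, 1] end={s29} rej; 3/3 deletions ∈↓L.
'nfq': |S_i|=[42, 33, 12, 1] end={s29} — reject; 3/3 del acc.
'dqd': |S_i|=[42, 31, 10, 1] end={s29} — reject; 3/3 del acc.
'qnqq': N↓-sim [42, 37, 25, 13, 1] end={s29} rej; 4/4 deletions ∈↓L.
'qffnid': |S_i|=[42, 37, 27, 21, 16, 10, 1] end={s29} ∉↓L; 6/6 single-dels accept.
5 obstructions.


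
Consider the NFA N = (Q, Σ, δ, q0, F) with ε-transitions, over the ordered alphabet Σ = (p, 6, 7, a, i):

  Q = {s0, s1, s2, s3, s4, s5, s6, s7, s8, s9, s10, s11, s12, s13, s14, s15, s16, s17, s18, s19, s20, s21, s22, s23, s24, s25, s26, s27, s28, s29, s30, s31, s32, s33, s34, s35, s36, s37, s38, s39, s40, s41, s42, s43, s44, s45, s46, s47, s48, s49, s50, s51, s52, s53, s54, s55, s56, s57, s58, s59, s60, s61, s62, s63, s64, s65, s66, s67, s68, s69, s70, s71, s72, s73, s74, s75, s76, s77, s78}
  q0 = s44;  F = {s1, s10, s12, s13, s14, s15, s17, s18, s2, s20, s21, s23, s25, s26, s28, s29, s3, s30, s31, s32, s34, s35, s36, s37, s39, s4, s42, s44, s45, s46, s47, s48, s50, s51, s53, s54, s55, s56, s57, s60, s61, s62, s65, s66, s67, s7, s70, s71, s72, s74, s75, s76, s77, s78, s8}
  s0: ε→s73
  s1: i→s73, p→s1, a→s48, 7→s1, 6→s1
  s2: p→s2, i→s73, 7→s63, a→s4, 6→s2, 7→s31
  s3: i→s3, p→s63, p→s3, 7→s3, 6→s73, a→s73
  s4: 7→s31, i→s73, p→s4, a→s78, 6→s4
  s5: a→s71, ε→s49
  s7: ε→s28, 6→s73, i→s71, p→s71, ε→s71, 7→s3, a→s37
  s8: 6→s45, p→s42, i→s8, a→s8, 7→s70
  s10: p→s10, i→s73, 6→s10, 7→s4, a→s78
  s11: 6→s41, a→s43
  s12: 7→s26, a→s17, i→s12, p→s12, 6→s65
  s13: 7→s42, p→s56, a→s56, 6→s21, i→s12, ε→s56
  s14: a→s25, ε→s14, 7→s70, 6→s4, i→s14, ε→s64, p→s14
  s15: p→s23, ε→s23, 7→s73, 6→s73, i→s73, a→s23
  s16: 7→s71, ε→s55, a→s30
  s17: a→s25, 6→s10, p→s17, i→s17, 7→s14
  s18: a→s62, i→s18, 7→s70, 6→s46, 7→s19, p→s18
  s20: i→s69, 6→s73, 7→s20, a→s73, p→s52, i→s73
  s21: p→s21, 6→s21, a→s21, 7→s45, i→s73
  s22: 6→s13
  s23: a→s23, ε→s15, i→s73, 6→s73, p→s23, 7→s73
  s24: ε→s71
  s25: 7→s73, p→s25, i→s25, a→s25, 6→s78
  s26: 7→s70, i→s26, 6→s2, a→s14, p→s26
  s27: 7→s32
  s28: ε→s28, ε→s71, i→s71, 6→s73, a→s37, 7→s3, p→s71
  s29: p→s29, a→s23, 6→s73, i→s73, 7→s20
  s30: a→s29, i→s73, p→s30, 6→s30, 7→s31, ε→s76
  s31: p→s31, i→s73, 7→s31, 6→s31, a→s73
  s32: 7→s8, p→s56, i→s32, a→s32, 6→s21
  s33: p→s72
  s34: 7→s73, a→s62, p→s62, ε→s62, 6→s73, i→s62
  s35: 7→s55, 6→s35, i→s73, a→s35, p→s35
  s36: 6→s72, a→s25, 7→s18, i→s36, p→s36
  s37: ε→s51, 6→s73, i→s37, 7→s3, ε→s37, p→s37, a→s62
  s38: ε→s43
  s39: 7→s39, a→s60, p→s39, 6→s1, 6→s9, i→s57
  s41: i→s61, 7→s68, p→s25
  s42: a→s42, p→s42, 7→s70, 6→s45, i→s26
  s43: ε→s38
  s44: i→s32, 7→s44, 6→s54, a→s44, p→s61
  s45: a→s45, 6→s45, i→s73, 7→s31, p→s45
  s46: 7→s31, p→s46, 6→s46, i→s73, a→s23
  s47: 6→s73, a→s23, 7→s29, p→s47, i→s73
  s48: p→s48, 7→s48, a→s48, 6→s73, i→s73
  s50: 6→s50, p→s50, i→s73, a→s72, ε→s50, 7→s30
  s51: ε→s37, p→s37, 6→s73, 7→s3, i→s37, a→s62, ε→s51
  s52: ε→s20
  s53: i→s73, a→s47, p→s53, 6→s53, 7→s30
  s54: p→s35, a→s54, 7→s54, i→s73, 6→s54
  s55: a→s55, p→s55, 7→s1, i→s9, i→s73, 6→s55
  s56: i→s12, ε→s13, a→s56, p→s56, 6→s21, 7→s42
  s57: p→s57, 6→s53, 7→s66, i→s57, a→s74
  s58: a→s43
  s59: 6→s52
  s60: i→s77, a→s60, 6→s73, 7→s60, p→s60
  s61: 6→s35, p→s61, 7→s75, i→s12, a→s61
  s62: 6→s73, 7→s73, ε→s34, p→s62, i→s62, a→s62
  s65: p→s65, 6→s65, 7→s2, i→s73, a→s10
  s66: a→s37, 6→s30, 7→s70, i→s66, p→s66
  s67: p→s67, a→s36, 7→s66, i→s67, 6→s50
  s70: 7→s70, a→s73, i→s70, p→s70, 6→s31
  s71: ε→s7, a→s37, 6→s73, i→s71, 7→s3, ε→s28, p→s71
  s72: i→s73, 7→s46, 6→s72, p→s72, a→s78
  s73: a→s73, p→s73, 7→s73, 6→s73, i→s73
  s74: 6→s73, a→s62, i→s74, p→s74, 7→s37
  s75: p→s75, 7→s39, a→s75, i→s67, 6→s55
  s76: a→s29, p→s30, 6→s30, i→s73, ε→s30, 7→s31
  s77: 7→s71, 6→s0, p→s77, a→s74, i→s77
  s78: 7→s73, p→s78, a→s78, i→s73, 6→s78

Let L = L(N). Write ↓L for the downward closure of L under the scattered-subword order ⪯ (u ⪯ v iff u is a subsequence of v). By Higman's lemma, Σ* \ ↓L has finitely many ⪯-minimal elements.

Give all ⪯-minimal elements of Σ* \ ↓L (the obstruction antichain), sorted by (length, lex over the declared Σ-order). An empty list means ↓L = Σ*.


|Q|=79, |F|=55, |δ|=327 (28 ε).
min D↑ (49 st, q0=0, F={7}): 0:p→1,6→2,7→0,a→0,i→3 1:p→1,6→4,7→5,a→1,i→6 2:p→4,6→2,7→2,a→2,i→7 3:p→8,6→9,7→10,a→3,i→3 4:p→4,6→4,7→11,a→4,i→7 5:p→5,6→11,7→12,a→5,i→13 6:p→6,6→14,7→15,a→16,i→6 7:p→7,6→7,7→7,a→7,i→7 8:p→8,6→9,7→17,a→8,i→6 9:p→9,6→9,7→18,a→9,i→7 10:p→17,6→18,7→19,a→10,i→10 11:p→11,6→11,7→20,a→11,i→7 12:p→12,6→20,7→12,a→21,i→22 13:p→13,6→23,7→24,a→25,i→13 14:p→14,6→14,7→26,a→27,i→7 15:p→15,6→26,7→19,a→28,i→15 16:p→16,6→27,7→28,a→29,i→16 17:p→17,6→18,7→19,a→17,i→15 18:p→18,6→18,7→30,a→18,i→7 19:p→19,6→30,7→19,a→7,i→19 20:p→20,6→20,7→20,a→31,i→7 21:p→21,6→7,7→21,a→21,i→32 22:p→22,6→33,7→24,a→34,i→22 23:p→23,6→23,7→35,a→36,i→7 24:p→24,6→35,7→19,a→37,i→24 25:p→25,6→36,7→38,a→29,i→25 26:p→26,6→26,7→30,a→39,i→7 27:p→27,6→27,7→39,a→40,i→7 28:p→28,6→39,7→19,a→29,i→28 29:p→29,6→40,7→7,a→29,i→29 30:p→30,6→30,7→30,a→7,i→7 31:p→31,6→7,7→31,a→31,i→7 32:p→32,6→7,7→41,a→34,i→32 33:p→33,6→33,7→35,a→42,i→7 34:p→34,6→7,7→37,a→43,i→34 35:p→35,6→35,7→30,a→44,i→7 36:p→36,6→36,7→45,a→40,i→7 37:p→37,6→7,7→46,a→43,i→37 38:p→38,6→45,7→19,a→43,i→38 39:p→39,6→39,7→30,a→40,i→7 40:p→40,6→40,7→7,a→40,i→7 41:p→41,6→7,7→46,a→37,i→41 42:p→42,6→7,7→44,a→47,i→7 43:p→43,6→7,7→7,a→43,i→43 44:p→44,6→7,7→48,a→47,i→7 45:p→45,6→45,7→30,a→47,i→7 46:p→46,6→7,7→46,a→7,i→46 47:p→47,6→7,7→7,a→47,i→7 48:p→48,6→7,7→48,a→7,i→7 [Hopcroft].
'6i': N↓-sim [63, 30, 3] end={s69,s73,s9} — reject; 2/2 single-dels accept.
'i77a': N↓-sim [63, 53, 34, 9, 1] end={s73} rej; 4/4 single-dels accept.
'p77a6': |S_i|=[63, 59, 50, 35, 22, 2] end={s0,s73} ∉↓L; 5/5 single-dels accept.
'piaa7': run [63, 59, 46, 29, 7, 1] end={s73} ∉↓L; 5/5 deletions ∈↓L.
4 obstructions.

min(Σ*\↓L) = [6i, i77a, p77a6, piaa7].


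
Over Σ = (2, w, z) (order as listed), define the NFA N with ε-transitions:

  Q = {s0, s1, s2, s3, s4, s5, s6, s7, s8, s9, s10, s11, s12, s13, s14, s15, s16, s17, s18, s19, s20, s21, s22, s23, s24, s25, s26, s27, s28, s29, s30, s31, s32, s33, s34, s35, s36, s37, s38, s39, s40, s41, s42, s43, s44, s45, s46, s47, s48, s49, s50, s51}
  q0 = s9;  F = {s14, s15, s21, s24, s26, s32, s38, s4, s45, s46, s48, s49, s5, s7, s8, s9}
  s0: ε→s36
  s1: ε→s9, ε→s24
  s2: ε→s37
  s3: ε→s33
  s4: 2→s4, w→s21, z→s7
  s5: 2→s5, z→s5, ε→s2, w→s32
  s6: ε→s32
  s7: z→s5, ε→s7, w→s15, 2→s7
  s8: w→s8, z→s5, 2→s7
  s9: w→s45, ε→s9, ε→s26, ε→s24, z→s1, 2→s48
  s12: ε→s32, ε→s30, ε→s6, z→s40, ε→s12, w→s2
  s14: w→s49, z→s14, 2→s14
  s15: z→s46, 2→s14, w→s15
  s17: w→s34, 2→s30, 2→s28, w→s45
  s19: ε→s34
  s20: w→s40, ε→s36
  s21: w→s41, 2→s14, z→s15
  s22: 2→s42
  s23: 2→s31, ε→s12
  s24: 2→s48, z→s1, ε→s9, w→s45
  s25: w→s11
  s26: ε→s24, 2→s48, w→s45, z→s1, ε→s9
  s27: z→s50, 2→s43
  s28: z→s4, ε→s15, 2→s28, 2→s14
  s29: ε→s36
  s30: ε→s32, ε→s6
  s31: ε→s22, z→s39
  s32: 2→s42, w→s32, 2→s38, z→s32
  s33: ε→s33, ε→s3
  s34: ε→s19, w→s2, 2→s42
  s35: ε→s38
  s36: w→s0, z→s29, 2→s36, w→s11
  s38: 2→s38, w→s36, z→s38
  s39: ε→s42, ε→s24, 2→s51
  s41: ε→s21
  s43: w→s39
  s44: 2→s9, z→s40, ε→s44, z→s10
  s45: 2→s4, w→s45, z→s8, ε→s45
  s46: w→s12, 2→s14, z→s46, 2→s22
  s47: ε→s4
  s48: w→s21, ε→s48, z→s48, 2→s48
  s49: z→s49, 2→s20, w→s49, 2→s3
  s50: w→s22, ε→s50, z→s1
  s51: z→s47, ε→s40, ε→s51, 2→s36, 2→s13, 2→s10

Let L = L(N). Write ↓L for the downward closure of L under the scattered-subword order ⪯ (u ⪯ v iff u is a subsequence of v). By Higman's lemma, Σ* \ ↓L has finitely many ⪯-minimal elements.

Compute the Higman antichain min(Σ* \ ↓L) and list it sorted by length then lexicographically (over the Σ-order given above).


|Q|=52, |F|=16, |δ|=124 (40 ε).
min D↑ (15 st, q0=0, F={13}): 0:2→1,w→2,z→0 1:2→1,w→3,z→1 2:2→4,w→2,z→5 3:2→6,w→3,z→7 4:2→4,w→3,z→8 5:2→8,w→5,z→9 6:2→6,w→10,z→6 7:2→6,w→7,z→11 8:2→8,w→7,z→9 9:2→9,w→12,z→9 10:2→13,w→10,z→10 11:2→6,w→12,z→11 12:2→14,w→12,z→12 13:2→13,w→13,z→13 14:2→14,w→13,z→14 (ε-aug+det+¬).
'2w2w2': |S_i|=[33, 27, 23, 13, 9, 8] end={s0,s11,s20,s29,s3,s33,s36,s40} — reject; 5/5 single-dels accept.
'wzzw2w': |S_i|=[33, 28, 24, 21, 17, 10, 5] end={s0,s11,s29,s36,s40} rej; 6/6 del acc.
2 obstructions.

A = [2w2w2, wzzw2w].


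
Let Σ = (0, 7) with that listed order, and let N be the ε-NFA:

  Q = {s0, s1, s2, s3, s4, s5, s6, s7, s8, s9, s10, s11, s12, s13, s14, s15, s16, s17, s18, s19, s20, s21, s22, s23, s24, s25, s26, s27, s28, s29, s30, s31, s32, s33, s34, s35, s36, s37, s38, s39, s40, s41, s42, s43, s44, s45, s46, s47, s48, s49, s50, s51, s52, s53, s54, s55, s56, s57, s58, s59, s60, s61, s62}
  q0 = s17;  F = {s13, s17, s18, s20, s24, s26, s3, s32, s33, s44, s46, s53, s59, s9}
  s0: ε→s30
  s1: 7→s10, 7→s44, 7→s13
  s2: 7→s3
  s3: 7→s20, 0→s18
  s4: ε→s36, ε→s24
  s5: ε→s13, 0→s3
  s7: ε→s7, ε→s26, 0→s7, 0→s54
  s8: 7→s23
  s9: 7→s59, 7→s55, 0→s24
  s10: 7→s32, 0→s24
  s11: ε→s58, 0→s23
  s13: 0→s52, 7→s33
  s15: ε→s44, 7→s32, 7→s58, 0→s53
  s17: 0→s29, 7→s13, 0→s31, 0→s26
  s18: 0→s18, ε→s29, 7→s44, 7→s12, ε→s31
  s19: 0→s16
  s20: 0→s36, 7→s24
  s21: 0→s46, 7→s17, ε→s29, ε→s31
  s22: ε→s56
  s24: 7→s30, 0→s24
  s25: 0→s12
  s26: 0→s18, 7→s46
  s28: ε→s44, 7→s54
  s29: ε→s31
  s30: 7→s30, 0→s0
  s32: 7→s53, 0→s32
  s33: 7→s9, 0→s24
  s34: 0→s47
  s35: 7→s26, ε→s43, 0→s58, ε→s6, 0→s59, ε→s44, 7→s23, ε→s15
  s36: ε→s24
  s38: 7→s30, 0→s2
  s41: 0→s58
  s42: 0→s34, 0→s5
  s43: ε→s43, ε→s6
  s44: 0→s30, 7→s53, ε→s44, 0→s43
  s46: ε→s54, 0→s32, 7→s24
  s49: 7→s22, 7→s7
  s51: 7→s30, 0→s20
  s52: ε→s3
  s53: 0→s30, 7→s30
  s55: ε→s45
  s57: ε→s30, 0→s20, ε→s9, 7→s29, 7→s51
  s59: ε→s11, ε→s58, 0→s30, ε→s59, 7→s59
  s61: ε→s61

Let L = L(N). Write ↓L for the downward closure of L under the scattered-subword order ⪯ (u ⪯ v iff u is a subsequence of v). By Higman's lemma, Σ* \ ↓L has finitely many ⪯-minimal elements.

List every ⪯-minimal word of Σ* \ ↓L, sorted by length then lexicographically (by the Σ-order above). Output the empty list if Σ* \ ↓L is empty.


Antichain: [0070, 0777, 7707, 77770].

|Q|=63, |F|=14, |δ|=103 (32 ε).
min D↑ (15 st, q0=0, F={12}): 0:0→1,7→2 1:0→3,7→4 2:0→5,7→6 3:0→3,7→7 4:0→8,7→9 5:0→3,7→10 6:0→9,7→11 7:0→12,7→13 8:0→8,7→13 9:0→9,7→12 10:0→9,7→9 11:0→9,7→14 12:0→12,7→12 13:0→12,7→12 14:0→12,7→14.
'0070': run [29, 20, 13, 7, 4] end={s0,s30,s43,s6} rej; 4/4 single-dels accept.
'0777': N↓-sim [29, 20, 13, 4, 2] end={s0,s30} ∉↓L; 4/4 deletions ∈↓L.
'7707': |S_i|=[29, 27, 18, 7, 2] end={s0,s30} — reject; 4/4 single-dels accept.
'77770': N↓-sim [29, 27, 18, 11, 8, 3] end={s0,s23,s30} rej; 5/5 del acc.
4 minimals (antichain).


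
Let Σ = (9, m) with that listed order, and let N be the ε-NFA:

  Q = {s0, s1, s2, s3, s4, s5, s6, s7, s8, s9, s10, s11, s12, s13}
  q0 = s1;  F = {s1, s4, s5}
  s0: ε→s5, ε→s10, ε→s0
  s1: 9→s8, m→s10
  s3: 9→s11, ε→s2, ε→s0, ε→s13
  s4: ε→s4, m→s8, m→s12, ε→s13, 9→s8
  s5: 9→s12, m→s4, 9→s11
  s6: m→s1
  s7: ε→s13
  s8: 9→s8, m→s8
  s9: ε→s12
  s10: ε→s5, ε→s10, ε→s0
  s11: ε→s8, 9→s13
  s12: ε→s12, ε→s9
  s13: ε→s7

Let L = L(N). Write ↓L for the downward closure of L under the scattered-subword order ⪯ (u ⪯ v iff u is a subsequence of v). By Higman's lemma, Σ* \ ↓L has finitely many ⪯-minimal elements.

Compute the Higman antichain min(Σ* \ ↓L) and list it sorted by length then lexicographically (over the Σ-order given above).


|Q|=14, |F|=3, |δ|=30 (17 ε).
min D↑ (4 st, q0=0, F={1}): 0:9→1,m→2 1:9→1,m→1 2:9→1,m→3 3:9→1,m→1.
'9': |S_i|=[11, 6] end={s11,s12,s13,s7,s8,s9} — reject; 1/1 del acc.
'mmm': |S_i|=[11, 10, 6, 3] end={s12,s8,s9} ∉↓L; 3/3 single-dels accept.
2 words, ⪯-incomp.

min(Σ*\↓L) = [9, mmm].


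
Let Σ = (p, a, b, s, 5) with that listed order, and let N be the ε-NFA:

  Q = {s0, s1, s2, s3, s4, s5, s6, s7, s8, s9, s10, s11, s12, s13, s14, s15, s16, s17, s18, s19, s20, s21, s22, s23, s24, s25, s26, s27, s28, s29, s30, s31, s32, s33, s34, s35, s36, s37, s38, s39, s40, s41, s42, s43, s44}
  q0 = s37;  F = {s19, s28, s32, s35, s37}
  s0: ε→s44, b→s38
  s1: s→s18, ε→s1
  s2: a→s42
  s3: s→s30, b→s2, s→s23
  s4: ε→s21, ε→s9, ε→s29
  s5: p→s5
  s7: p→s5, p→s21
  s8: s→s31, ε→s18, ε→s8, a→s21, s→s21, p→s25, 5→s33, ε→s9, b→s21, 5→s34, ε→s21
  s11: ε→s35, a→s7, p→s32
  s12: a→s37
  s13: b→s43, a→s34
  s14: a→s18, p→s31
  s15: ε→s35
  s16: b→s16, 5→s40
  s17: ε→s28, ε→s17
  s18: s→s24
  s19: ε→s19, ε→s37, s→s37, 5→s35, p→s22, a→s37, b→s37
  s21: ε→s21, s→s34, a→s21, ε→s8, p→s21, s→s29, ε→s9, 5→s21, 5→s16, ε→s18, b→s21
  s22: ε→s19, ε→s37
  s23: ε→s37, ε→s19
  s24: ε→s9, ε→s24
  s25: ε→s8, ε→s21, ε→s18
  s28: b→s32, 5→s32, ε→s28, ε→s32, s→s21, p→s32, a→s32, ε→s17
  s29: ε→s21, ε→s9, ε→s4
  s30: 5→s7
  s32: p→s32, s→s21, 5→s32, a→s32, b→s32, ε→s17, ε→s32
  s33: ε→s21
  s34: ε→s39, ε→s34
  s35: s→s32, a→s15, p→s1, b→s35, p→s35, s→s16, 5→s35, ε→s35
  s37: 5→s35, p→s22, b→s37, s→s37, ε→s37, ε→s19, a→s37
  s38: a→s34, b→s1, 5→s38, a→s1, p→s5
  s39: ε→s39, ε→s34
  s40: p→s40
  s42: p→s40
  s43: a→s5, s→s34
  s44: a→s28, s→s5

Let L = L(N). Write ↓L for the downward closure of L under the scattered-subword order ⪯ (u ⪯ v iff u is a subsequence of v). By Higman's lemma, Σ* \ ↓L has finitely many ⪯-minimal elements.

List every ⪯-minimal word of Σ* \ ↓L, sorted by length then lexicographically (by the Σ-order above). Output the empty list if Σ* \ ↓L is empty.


|Q|=45, |F|=5, |δ|=116 (44 ε).
min D↑ (4 st, q0=0, F={3}): 0:p→0,a→0,b→0,s→0,5→1 1:p→1,a→1,b→1,s→2,5→1 2:p→2,a→2,b→2,s→3,5→2 3:p→3,a→3,b→3,s→3,5→3 (ε-aug+det+¬).
'5ss': run [23, 20, 17, 14] end={s16,s18,s21,s24,s25,s29,s31,s33,s34,s39,s4,s40,…} rej; 3/3 single-dels accept.
1 words, ⪯-incomp.

A = [5ss].


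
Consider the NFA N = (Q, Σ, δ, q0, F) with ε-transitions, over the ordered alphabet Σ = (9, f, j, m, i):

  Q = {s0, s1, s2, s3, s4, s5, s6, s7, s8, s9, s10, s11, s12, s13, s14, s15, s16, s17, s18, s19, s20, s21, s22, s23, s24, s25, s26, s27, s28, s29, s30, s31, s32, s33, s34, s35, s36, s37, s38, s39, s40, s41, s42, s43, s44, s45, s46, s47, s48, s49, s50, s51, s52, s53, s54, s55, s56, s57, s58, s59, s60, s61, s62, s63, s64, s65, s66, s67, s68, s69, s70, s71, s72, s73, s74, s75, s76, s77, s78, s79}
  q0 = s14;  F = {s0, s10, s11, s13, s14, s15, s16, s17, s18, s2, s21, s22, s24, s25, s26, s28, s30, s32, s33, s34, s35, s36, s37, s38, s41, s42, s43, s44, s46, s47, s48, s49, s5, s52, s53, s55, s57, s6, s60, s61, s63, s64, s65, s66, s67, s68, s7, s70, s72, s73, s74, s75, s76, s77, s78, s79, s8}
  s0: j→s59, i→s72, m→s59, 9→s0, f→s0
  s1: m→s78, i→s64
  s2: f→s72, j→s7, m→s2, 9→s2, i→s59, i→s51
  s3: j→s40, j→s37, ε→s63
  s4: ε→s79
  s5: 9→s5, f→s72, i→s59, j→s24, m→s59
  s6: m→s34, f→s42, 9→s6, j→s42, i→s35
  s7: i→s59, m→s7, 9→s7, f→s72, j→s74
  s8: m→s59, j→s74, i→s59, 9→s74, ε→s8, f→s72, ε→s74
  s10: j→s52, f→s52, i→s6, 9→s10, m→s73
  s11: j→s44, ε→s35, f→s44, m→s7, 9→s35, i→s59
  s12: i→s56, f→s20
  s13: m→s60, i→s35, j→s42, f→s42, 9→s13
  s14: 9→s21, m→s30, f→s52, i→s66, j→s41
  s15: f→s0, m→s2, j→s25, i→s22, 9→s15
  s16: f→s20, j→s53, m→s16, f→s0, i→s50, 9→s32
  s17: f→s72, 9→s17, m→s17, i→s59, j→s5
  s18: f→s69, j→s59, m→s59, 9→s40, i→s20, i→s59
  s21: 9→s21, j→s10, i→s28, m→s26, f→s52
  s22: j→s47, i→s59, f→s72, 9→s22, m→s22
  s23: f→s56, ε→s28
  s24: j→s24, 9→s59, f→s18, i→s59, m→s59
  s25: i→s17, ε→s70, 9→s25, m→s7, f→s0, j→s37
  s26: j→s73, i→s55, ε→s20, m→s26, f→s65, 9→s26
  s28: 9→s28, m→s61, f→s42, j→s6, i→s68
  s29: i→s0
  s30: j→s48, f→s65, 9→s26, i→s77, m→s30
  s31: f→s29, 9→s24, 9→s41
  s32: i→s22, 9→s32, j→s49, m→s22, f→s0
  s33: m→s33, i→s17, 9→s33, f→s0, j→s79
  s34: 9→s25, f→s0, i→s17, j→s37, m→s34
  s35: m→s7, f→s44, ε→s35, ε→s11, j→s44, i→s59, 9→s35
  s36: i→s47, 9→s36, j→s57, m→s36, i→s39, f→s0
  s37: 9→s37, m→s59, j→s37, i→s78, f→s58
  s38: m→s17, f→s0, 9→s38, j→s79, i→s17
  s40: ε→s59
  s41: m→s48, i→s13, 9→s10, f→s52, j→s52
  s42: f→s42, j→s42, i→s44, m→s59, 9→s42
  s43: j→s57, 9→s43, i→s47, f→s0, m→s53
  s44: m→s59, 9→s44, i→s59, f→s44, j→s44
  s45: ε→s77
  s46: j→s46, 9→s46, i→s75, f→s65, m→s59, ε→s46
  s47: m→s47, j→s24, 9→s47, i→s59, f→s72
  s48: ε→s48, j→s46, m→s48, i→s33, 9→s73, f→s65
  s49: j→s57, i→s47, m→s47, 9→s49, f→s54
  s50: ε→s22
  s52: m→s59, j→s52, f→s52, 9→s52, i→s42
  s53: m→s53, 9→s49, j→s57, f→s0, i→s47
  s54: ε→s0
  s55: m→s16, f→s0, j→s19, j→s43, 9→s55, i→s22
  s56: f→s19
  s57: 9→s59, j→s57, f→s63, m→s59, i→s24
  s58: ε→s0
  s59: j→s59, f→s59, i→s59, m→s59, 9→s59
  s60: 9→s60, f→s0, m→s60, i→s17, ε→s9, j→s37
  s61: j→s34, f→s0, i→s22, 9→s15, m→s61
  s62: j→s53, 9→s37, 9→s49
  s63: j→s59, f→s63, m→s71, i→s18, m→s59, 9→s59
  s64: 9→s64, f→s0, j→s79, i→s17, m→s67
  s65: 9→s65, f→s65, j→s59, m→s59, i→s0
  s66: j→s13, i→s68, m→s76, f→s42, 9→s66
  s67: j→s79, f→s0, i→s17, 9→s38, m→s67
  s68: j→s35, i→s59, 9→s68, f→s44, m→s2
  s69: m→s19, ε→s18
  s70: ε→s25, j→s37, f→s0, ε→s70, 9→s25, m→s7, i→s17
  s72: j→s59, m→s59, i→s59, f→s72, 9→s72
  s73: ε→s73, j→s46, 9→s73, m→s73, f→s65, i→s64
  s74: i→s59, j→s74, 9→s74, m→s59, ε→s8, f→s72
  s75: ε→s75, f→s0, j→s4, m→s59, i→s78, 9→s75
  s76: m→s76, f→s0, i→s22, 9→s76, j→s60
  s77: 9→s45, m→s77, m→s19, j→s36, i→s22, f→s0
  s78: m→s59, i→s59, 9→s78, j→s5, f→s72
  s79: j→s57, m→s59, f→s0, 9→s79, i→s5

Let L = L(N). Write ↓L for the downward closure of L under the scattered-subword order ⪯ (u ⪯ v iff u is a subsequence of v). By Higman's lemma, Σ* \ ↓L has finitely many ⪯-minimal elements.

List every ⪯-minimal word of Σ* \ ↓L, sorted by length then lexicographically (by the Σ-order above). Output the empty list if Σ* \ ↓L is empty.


A = [fm, jjm, mfj, iii, mijj9, 9im9mi].

|Q|=80, |F|=57, |δ|=337 (24 ε).
min D↑ (55 st, q0=0, F={9}): 0:9→1,f→2,j→3,m→4,i→5 1:9→1,f→2,j→6,m→7,i→8 2:9→2,f→2,j→2,m→9,i→10 3:9→6,f→2,j→2,m→11,i→12 4:9→7,f→13,j→11,m→4,i→14 5:9→5,f→10,j→12,m→15,i→16 6:9→6,f→2,j→2,m→17,i→18 7:9→7,f→13,j→17,m→7,i→19 8:9→8,f→10,j→18,m→20,i→16 9:9→9,f→9,j→9,m→9,i→9 10:9→10,f→10,j→10,m→9,i→21 11:9→17,f→13,j→22,m→11,i→23 12:9→12,f→10,j→10,m→24,i→25 13:9→13,f→13,j→9,m→9,i→26 14:9→14,f→26,j→27,m→14,i→28 15:9→15,f→26,j→24,m→15,i→28 16:9→16,f→21,j→25,m→29,i→9 17:9→17,f→13,j→22,m→17,i→30 18:9→18,f→10,j→10,m→31,i→25 19:9→19,f→26,j→32,m→33,i→28 20:9→34,f→26,j→31,m→20,i→28 21:9→21,f→21,j→21,m→9,i→9 22:9→22,f→13,j→22,m→9,i→35 23:9→23,f→26,j→36,m→23,i→37 24:9→24,f→26,j→38,m→24,i→37 25:9→25,f→21,j→21,m→39,i→9 26:9→26,f→26,j→9,m→9,i→40 27:9→27,f→26,j→41,m→27,i→42 28:9→28,f→40,j→42,m→28,i→9 29:9→29,f→40,j→39,m→29,i→9 30:9→30,f→26,j→36,m→43,i→37 31:9→44,f→26,j→38,m→31,i→37 32:9→32,f→26,j→41,m→45,i→42 33:9→46,f→26,j→45,m→33,i→28 34:9→34,f→26,j→44,m→29,i→28 35:9→35,f→26,j→36,m→9,i→47 36:9→36,f→26,j→41,m→9,i→48 37:9→37,f→40,j→48,m→37,i→9 38:9→38,f→26,j→38,m→9,i→47 39:9→39,f→40,j→49,m→39,i→9 40:9→40,f→40,j→9,m→9,i→9 41:9→9,f→50,j→41,m→9,i→51 42:9→42,f→40,j→51,m→42,i→9 43:9→52,f→26,j→36,m→43,i→37 44:9→44,f→26,j→38,m→39,i→37 45:9→53,f→26,j→41,m→45,i→42 46:9→46,f→26,j→53,m→28,i→28 47:9→47,f→40,j→48,m→9,i→9 48:9→48,f→40,j→51,m→9,i→9 49:9→49,f→40,j→49,m→9,i→9 50:9→9,f→50,j→9,m→9,i→54 51:9→9,f→54,j→51,m→9,i→9 52:9→52,f→26,j→36,m→37,i→37 53:9→53,f→26,j→41,m→42,i→42 54:9→9,f→54,j→9,m→9,i→9.
'fm': run [71, 16, 3] end={s19,s59,s71} rej; 2/2 del acc.
'jjm': |S_i|=[71, 52, 26, 3] end={s19,s59,s71} rej; 3/3 del acc.
'mfj': N↓-sim [71, 57, 13, 1] end={s59} ∉↓L; 3/3 del acc.
'iii': run [71, 60, 24, 3] end={s20,s51,s59} — reject; 3/3 del acc.
'mijj9': |S_i|=[71, 57, 37, 22, 10, 2] end={s40,s59} ∉↓L; 5/5 del acc.
'9im9mi': |S_i|=[71, 67, 51, 38, 32, 18, 3] end={s20,s51,s59} ∉↓L; 6/6 del acc.
6 words, ⪯-incomp.


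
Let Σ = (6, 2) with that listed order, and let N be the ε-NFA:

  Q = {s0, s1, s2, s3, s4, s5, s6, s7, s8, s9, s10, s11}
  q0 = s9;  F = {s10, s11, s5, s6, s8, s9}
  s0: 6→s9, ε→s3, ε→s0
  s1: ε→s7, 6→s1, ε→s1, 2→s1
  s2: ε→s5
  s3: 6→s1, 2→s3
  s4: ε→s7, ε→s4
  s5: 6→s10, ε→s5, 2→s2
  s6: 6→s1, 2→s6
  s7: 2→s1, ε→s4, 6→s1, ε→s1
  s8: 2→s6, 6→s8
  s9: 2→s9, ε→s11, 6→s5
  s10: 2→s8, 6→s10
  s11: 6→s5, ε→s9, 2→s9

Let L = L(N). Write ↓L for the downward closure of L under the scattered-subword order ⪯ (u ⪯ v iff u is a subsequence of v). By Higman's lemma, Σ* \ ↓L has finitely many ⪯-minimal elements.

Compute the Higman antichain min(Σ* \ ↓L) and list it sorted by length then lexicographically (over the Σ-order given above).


A = [66226].

|Q|=12, |F|=6, |δ|=31 (12 ε).
min D↑ (6 st, q0=0, F={5}): 0:6→1,2→0 1:6→2,2→1 2:6→2,2→3 3:6→3,2→4 4:6→5,2→4 5:6→5,2→5 (ε-aug+det+¬).
'66226': N↓-sim [10, 8, 6, 5, 4, 3] end={s1,s4,s7} — reject; 5/5 single-dels accept.
1 words, ⪯-incomp.


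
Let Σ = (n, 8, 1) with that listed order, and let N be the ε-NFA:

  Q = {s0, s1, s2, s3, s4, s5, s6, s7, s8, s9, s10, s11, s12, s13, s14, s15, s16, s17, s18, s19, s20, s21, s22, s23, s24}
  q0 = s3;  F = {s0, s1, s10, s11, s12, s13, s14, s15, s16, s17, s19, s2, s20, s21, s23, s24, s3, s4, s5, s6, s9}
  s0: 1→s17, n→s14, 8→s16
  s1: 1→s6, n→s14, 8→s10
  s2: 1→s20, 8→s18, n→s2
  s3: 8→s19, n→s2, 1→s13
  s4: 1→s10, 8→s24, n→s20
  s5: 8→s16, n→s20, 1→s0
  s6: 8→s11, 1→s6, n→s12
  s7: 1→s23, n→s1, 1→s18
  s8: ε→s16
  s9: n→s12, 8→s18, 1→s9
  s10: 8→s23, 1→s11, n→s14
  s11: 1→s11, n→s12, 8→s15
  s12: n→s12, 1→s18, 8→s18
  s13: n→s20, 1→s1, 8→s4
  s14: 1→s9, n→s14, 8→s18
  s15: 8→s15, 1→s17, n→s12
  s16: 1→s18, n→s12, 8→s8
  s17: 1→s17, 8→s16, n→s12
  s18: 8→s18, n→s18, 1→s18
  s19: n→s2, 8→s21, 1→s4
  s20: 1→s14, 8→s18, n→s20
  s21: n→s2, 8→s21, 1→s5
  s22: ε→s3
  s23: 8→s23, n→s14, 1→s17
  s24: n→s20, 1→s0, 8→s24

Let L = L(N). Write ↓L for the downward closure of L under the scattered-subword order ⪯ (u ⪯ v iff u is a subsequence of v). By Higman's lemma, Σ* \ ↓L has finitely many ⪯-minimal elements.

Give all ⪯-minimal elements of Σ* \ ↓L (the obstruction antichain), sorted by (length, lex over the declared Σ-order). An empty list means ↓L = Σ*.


|Q|=25, |F|=21, |δ|=71 (2 ε).
min D↑ (22 st, q0=0, F={4}): 0:n→1,8→2,1→3 1:n→1,8→4,1→5 2:n→1,8→6,1→7 3:n→5,8→7,1→8 4:n→4,8→4,1→4 5:n→5,8→4,1→9 6:n→1,8→6,1→10 7:n→5,8→11,1→12 8:n→9,8→12,1→13 9:n→9,8→4,1→14 10:n→5,8→15,1→16 11:n→5,8→11,1→16 12:n→9,8→17,1→18 13:n→19,8→18,1→13 14:n→19,8→4,1→14 15:n→19,8→15,1→4 16:n→9,8→15,1→20 17:n→9,8→17,1→20 18:n→19,8→21,1→18 19:n→19,8→4,1→4 20:n→19,8→15,1→20 21:n→19,8→21,1→20 [Hopcroft].
'n8': run [23, 6, 1] end={s18} — reject; 2/2 del acc.
'88181': run [23, 19, 15, 10, 4, 1] end={s18} — reject; 5/5 deletions ∈↓L.
'111n1': |S_i|=[23, 19, 14, 9, 2, 1] end={s18} rej; 5/5 del acc.
3 obstructions.

min(Σ*\↓L) = [n8, 88181, 111n1].


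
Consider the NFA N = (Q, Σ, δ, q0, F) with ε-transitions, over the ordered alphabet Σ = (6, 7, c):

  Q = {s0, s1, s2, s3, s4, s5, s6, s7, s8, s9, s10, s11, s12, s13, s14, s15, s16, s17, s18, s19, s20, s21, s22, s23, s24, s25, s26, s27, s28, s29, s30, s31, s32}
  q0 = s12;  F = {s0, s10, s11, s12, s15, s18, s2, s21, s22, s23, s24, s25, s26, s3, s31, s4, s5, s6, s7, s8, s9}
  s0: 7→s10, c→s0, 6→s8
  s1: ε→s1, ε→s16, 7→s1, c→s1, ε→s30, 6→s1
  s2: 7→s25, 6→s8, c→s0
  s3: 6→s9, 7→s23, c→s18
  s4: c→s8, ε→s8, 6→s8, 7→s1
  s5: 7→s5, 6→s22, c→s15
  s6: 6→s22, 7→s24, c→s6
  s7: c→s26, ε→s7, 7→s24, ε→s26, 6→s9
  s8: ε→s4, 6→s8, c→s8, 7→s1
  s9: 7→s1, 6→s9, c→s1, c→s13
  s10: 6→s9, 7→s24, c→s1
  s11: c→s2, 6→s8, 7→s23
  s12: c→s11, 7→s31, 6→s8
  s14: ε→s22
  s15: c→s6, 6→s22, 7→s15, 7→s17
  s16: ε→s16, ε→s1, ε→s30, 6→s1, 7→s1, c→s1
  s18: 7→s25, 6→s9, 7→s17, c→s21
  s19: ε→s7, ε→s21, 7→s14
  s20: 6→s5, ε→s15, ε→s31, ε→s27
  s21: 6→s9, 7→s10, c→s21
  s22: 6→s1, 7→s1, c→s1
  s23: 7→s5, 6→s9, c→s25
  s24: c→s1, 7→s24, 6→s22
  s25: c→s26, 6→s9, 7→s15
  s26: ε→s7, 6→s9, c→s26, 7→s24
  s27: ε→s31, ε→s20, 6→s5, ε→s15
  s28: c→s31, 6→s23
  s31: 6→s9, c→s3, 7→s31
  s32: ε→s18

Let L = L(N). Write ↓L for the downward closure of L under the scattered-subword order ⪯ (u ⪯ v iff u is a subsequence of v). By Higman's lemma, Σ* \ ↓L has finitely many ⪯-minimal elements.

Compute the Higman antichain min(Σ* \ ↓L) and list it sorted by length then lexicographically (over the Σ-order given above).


min(Σ*\↓L) = [67, 76c, c7766, ccc7c].

|Q|=33, |F|=21, |δ|=98 (21 ε).
min D↑ (20 st, q0=0, F={4}): 0:6→1,7→2,c→3 1:6→1,7→4,c→1 2:6→5,7→2,c→6 3:6→1,7→7,c→8 4:6→4,7→4,c→4 5:6→5,7→4,c→4 6:6→5,7→7,c→9 7:6→5,7→10,c→11 8:6→1,7→11,c→12 9:6→5,7→11,c→13 10:6→14,7→10,c→15 11:6→5,7→15,c→16 12:6→1,7→17,c→12 13:6→5,7→17,c→13 14:6→4,7→4,c→4 15:6→14,7→15,c→18 16:6→5,7→19,c→16 17:6→5,7→19,c→4 18:6→14,7→19,c→18 19:6→14,7→19,c→4 [Hopcroft].
'67': run [26, 8, 3] end={s1,s16,s30} ∉↓L; 2/2 del acc.
'76c': |S_i|=[26, 20, 6, 4] end={s1,s13,s16,s30} ∉↓L; 3/3 single-dels accept.
'c7766': |S_i|=[26, 24, 16, 9, 4, 3] end={s1,s16,s30} ∉↓L; 5/5 del acc.
'ccc7c': |S_i|=[26, 24, 20, 15, 8, 4] end={s1,s13,s16,s30} — reject; 5/5 deletions ∈↓L.
4 obstructions.


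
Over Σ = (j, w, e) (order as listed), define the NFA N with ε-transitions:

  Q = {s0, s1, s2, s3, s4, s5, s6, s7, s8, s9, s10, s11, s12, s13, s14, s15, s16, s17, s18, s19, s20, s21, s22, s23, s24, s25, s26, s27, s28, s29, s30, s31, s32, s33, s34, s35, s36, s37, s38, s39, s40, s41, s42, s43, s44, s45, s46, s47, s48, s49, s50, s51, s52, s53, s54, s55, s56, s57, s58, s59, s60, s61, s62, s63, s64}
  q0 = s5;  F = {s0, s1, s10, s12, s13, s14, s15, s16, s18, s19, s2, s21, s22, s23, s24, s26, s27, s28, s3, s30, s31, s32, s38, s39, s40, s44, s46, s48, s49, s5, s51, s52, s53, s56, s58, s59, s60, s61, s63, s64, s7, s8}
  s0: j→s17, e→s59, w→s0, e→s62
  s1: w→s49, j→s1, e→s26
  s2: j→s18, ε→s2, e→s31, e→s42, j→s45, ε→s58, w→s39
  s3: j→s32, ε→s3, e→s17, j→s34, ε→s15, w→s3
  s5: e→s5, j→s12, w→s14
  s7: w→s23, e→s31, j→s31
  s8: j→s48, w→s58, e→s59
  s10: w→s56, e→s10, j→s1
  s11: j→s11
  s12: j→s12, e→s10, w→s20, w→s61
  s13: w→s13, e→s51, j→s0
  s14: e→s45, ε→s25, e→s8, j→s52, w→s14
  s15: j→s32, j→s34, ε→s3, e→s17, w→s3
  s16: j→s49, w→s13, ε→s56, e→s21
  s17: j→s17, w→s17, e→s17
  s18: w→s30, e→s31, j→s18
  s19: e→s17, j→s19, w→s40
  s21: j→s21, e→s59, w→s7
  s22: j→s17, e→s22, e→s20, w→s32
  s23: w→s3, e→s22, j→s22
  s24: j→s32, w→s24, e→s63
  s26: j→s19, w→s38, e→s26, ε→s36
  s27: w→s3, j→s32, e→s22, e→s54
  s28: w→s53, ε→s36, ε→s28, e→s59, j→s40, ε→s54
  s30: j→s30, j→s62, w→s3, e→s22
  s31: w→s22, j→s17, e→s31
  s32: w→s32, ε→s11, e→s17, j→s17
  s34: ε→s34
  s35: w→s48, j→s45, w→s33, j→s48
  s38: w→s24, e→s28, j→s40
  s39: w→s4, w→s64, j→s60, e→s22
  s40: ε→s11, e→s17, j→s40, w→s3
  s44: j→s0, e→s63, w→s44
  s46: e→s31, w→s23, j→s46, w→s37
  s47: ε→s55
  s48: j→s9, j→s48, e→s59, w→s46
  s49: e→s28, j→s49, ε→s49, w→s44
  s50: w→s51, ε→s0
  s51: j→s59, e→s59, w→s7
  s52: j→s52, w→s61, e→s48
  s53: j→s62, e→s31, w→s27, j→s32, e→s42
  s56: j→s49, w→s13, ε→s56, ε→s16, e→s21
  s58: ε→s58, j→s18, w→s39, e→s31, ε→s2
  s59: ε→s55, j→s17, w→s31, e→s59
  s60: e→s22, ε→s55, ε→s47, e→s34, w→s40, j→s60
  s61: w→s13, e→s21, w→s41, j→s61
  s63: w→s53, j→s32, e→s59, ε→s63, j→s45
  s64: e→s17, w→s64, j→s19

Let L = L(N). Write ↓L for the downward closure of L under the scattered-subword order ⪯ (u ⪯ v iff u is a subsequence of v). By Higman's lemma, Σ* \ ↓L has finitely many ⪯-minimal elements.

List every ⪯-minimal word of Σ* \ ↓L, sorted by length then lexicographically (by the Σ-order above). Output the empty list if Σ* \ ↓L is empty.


|Q|=65, |F|=42, |δ|=178 (25 ε).
min D↑ (40 st, q0=0, F={23}): 0:j→1,w→2,e→0 1:j→1,w→3,e→4 2:j→5,w→2,e→6 3:j→3,w→7,e→8 4:j→9,w→10,e→4 5:j→5,w→3,e→11 6:j→11,w→12,e→13 7:j→14,w→7,e→15 8:j→8,w→16,e→13 9:j→9,w→17,e→18 10:j→17,w→7,e→8 11:j→11,w→19,e→13 12:j→20,w→21,e→22 13:j→23,w→22,e→13 14:j→23,w→14,e→13 15:j→13,w→16,e→13 16:j→22,w→24,e→22 17:j→17,w→25,e→26 18:j→27,w→28,e→18 19:j→19,w→24,e→22 20:j→20,w→29,e→22 21:j→30,w→31,e→32 22:j→23,w→32,e→22 23:j→23,w→23,e→23 24:j→32,w→33,e→32 25:j→14,w→25,e→34 26:j→35,w→36,e→13 27:j→27,w→35,e→23 28:j→35,w→37,e→26 29:j→29,w→33,e→32 30:j→30,w→35,e→32 31:j→27,w→31,e→23 32:j→23,w→38,e→32 33:j→38,w→33,e→23 34:j→38,w→36,e→13 35:j→35,w→33,e→23 36:j→38,w→39,e→22 37:j→38,w→37,e→34 38:j→23,w→38,e→23 39:j→38,w→33,e→32 [Hopcroft].
'weej': N↓-sim [58, 53, 40, 11, 2] end={s11,s17} rej; 4/4 single-dels accept.
'jwwjj': N↓-sim [58, 49, 38, 27, 12, 2] end={s11,s17} — reject; 5/5 deletions ∈↓L.
'jejeje': N↓-sim [58, 49, 41, 36, 25, 10, 1] end={s17} — reject; 6/6 deletions ∈↓L.
'wewwwe': N↓-sim [58, 53, 40, 31, 22, 10, 1] end={s17} rej; 6/6 del acc.
4 minimals (antichain).

A = [weej, jwwjj, jejeje, wewwwe].
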